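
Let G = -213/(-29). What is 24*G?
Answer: 5112/29 ≈ 176.28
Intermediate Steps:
G = 213/29 (G = -213*(-1/29) = 213/29 ≈ 7.3448)
24*G = 24*(213/29) = 5112/29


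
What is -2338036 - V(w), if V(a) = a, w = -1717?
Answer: -2336319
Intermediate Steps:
-2338036 - V(w) = -2338036 - 1*(-1717) = -2338036 + 1717 = -2336319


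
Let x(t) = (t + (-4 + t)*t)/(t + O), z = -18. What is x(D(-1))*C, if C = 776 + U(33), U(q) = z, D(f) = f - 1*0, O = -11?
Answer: -758/3 ≈ -252.67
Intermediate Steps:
D(f) = f (D(f) = f + 0 = f)
x(t) = (t + t*(-4 + t))/(-11 + t) (x(t) = (t + (-4 + t)*t)/(t - 11) = (t + t*(-4 + t))/(-11 + t))
U(q) = -18
C = 758 (C = 776 - 18 = 758)
x(D(-1))*C = -(-3 - 1)/(-11 - 1)*758 = -1*(-4)/(-12)*758 = -1*(-1/12)*(-4)*758 = -1/3*758 = -758/3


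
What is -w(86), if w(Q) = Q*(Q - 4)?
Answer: -7052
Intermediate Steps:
w(Q) = Q*(-4 + Q)
-w(86) = -86*(-4 + 86) = -86*82 = -1*7052 = -7052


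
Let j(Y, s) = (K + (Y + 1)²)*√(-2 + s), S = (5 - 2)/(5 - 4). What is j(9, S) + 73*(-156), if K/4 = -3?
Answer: -11300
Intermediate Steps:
K = -12 (K = 4*(-3) = -12)
S = 3 (S = 3/1 = 3*1 = 3)
j(Y, s) = √(-2 + s)*(-12 + (1 + Y)²) (j(Y, s) = (-12 + (Y + 1)²)*√(-2 + s) = (-12 + (1 + Y)²)*√(-2 + s) = √(-2 + s)*(-12 + (1 + Y)²))
j(9, S) + 73*(-156) = √(-2 + 3)*(-12 + (1 + 9)²) + 73*(-156) = √1*(-12 + 10²) - 11388 = 1*(-12 + 100) - 11388 = 1*88 - 11388 = 88 - 11388 = -11300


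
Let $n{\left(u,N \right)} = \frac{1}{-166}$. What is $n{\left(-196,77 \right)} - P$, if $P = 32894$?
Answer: $- \frac{5460405}{166} \approx -32894.0$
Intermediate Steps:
$n{\left(u,N \right)} = - \frac{1}{166}$
$n{\left(-196,77 \right)} - P = - \frac{1}{166} - 32894 = - \frac{5460405}{166}$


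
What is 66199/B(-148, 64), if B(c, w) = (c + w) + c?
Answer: -66199/232 ≈ -285.34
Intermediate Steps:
B(c, w) = w + 2*c
66199/B(-148, 64) = 66199/(64 + 2*(-148)) = 66199/(64 - 296) = 66199/(-232) = 66199*(-1/232) = -66199/232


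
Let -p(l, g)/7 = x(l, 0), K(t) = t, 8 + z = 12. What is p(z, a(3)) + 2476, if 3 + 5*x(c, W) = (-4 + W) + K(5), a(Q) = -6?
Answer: 12394/5 ≈ 2478.8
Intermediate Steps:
z = 4 (z = -8 + 12 = 4)
x(c, W) = -2/5 + W/5 (x(c, W) = -3/5 + ((-4 + W) + 5)/5 = -3/5 + (1 + W)/5 = -3/5 + (1/5 + W/5) = -2/5 + W/5)
p(l, g) = 14/5 (p(l, g) = -7*(-2/5 + (1/5)*0) = -7*(-2/5 + 0) = -7*(-2/5) = 14/5)
p(z, a(3)) + 2476 = 14/5 + 2476 = 12394/5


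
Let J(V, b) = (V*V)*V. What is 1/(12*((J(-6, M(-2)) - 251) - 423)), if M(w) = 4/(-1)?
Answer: -1/10680 ≈ -9.3633e-5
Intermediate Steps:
M(w) = -4 (M(w) = 4*(-1) = -4)
J(V, b) = V³ (J(V, b) = V²*V = V³)
1/(12*((J(-6, M(-2)) - 251) - 423)) = 1/(12*(((-6)³ - 251) - 423)) = 1/(12*((-216 - 251) - 423)) = 1/(12*(-467 - 423)) = 1/(12*(-890)) = 1/(-10680) = -1/10680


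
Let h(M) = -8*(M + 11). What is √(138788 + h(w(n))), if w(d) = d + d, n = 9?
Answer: 2*√34639 ≈ 372.23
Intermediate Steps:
w(d) = 2*d
h(M) = -88 - 8*M (h(M) = -8*(11 + M) = -88 - 8*M)
√(138788 + h(w(n))) = √(138788 + (-88 - 16*9)) = √(138788 + (-88 - 8*18)) = √(138788 + (-88 - 144)) = √(138788 - 232) = √138556 = 2*√34639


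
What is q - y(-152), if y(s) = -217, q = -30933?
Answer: -30716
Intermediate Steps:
q - y(-152) = -30933 - 1*(-217) = -30933 + 217 = -30716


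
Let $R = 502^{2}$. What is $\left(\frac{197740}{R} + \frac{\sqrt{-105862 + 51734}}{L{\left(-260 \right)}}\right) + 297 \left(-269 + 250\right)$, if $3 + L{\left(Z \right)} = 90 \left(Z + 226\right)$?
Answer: $- \frac{355465208}{63001} - \frac{4 i \sqrt{3383}}{3063} \approx -5642.2 - 0.075956 i$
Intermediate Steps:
$L{\left(Z \right)} = 20337 + 90 Z$ ($L{\left(Z \right)} = -3 + 90 \left(Z + 226\right) = -3 + 90 \left(226 + Z\right) = -3 + \left(20340 + 90 Z\right) = 20337 + 90 Z$)
$R = 252004$
$\left(\frac{197740}{R} + \frac{\sqrt{-105862 + 51734}}{L{\left(-260 \right)}}\right) + 297 \left(-269 + 250\right) = \left(\frac{197740}{252004} + \frac{\sqrt{-105862 + 51734}}{20337 + 90 \left(-260\right)}\right) + 297 \left(-269 + 250\right) = \left(197740 \cdot \frac{1}{252004} + \frac{\sqrt{-54128}}{20337 - 23400}\right) + 297 \left(-19\right) = \left(\frac{49435}{63001} + \frac{4 i \sqrt{3383}}{-3063}\right) - 5643 = \left(\frac{49435}{63001} + 4 i \sqrt{3383} \left(- \frac{1}{3063}\right)\right) - 5643 = \left(\frac{49435}{63001} - \frac{4 i \sqrt{3383}}{3063}\right) - 5643 = - \frac{355465208}{63001} - \frac{4 i \sqrt{3383}}{3063}$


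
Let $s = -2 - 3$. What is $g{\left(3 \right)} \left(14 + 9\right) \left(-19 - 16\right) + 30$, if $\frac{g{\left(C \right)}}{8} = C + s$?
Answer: $12910$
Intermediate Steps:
$s = -5$ ($s = -2 - 3 = -5$)
$g{\left(C \right)} = -40 + 8 C$ ($g{\left(C \right)} = 8 \left(C - 5\right) = 8 \left(-5 + C\right) = -40 + 8 C$)
$g{\left(3 \right)} \left(14 + 9\right) \left(-19 - 16\right) + 30 = \left(-40 + 8 \cdot 3\right) \left(14 + 9\right) \left(-19 - 16\right) + 30 = \left(-40 + 24\right) 23 \left(-35\right) + 30 = \left(-16\right) \left(-805\right) + 30 = 12880 + 30 = 12910$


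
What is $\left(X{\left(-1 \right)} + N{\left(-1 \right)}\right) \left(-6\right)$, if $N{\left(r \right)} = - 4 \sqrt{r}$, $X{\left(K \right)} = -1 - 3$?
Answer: $24 + 24 i \approx 24.0 + 24.0 i$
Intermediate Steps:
$X{\left(K \right)} = -4$ ($X{\left(K \right)} = -1 - 3 = -4$)
$\left(X{\left(-1 \right)} + N{\left(-1 \right)}\right) \left(-6\right) = \left(-4 - 4 \sqrt{-1}\right) \left(-6\right) = \left(-4 - 4 i\right) \left(-6\right) = 24 + 24 i$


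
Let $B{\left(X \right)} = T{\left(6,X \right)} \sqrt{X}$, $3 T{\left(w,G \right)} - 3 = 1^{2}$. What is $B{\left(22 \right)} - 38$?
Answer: $-38 + \frac{4 \sqrt{22}}{3} \approx -31.746$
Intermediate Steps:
$T{\left(w,G \right)} = \frac{4}{3}$ ($T{\left(w,G \right)} = 1 + \frac{1^{2}}{3} = 1 + \frac{1}{3} \cdot 1 = 1 + \frac{1}{3} = \frac{4}{3}$)
$B{\left(X \right)} = \frac{4 \sqrt{X}}{3}$
$B{\left(22 \right)} - 38 = \frac{4 \sqrt{22}}{3} - 38 = -38 + \frac{4 \sqrt{22}}{3}$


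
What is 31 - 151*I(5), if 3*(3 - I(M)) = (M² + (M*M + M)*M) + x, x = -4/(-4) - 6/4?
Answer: 50167/6 ≈ 8361.2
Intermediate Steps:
x = -½ (x = -4*(-¼) - 6*¼ = 1 - 3/2 = -½ ≈ -0.50000)
I(M) = 19/6 - M²/3 - M*(M + M²)/3 (I(M) = 3 - ((M² + (M*M + M)*M) - ½)/3 = 3 - ((M² + (M² + M)*M) - ½)/3 = 3 - ((M² + (M + M²)*M) - ½)/3 = 3 - ((M² + M*(M + M²)) - ½)/3 = 3 - (-½ + M² + M*(M + M²))/3 = 3 + (⅙ - M²/3 - M*(M + M²)/3) = 19/6 - M²/3 - M*(M + M²)/3)
31 - 151*I(5) = 31 - 151*(19/6 - ⅔*5² - ⅓*5³) = 31 - 151*(19/6 - ⅔*25 - ⅓*125) = 31 - 151*(19/6 - 50/3 - 125/3) = 31 - 151*(-331/6) = 31 + 49981/6 = 50167/6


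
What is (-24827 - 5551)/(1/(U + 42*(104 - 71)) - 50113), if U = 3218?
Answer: 139860312/230720251 ≈ 0.60619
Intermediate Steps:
(-24827 - 5551)/(1/(U + 42*(104 - 71)) - 50113) = (-24827 - 5551)/(1/(3218 + 42*(104 - 71)) - 50113) = -30378/(1/(3218 + 42*33) - 50113) = -30378/(1/(3218 + 1386) - 50113) = -30378/(1/4604 - 50113) = -30378/(-230720251/4604) = -30378*(-4604/230720251) = 139860312/230720251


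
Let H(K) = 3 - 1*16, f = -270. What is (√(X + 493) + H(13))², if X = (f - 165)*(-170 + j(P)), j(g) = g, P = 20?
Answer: (13 - √65743)² ≈ 59246.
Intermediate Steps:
H(K) = -13 (H(K) = 3 - 16 = -13)
X = 65250 (X = (-270 - 165)*(-170 + 20) = -435*(-150) = 65250)
(√(X + 493) + H(13))² = (√(65250 + 493) - 13)² = (√65743 - 13)² = (-13 + √65743)²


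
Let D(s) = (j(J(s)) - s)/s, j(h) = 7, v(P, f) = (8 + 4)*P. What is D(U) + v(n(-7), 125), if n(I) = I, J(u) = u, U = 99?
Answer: -8408/99 ≈ -84.929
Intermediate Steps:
v(P, f) = 12*P
D(s) = (7 - s)/s
D(U) + v(n(-7), 125) = (7 - 1*99)/99 + 12*(-7) = (7 - 99)/99 - 84 = (1/99)*(-92) - 84 = -92/99 - 84 = -8408/99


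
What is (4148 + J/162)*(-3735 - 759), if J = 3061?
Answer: -505602713/27 ≈ -1.8726e+7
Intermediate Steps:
(4148 + J/162)*(-3735 - 759) = (4148 + 3061/162)*(-3735 - 759) = (4148 + 3061*(1/162))*(-4494) = (4148 + 3061/162)*(-4494) = (675037/162)*(-4494) = -505602713/27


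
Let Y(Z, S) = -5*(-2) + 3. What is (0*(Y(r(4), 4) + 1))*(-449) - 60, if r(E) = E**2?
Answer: -60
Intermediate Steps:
Y(Z, S) = 13 (Y(Z, S) = 10 + 3 = 13)
(0*(Y(r(4), 4) + 1))*(-449) - 60 = (0*(13 + 1))*(-449) - 60 = (0*14)*(-449) - 60 = 0*(-449) - 60 = 0 - 60 = -60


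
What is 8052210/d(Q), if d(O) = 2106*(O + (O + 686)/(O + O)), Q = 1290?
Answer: 32059725/10823072 ≈ 2.9622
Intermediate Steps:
d(O) = 2106*O + 1053*(686 + O)/O (d(O) = 2106*(O + (686 + O)/((2*O))) = 2106*(O + (686 + O)*(1/(2*O))) = 2106*(O + (686 + O)/(2*O)) = 2106*O + 1053*(686 + O)/O)
8052210/d(Q) = 8052210/(1053 + 2106*1290 + 722358/1290) = 8052210/(1053 + 2716740 + 722358*(1/1290)) = 8052210/(1053 + 2716740 + 120393/215) = 8052210/(584445888/215) = 8052210*(215/584445888) = 32059725/10823072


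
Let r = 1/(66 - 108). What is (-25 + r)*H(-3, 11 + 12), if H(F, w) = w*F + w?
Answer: 24173/21 ≈ 1151.1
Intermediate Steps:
H(F, w) = w + F*w (H(F, w) = F*w + w = w + F*w)
r = -1/42 (r = 1/(-42) = -1/42 ≈ -0.023810)
(-25 + r)*H(-3, 11 + 12) = (-25 - 1/42)*((11 + 12)*(1 - 3)) = -24173*(-2)/42 = -1051/42*(-46) = 24173/21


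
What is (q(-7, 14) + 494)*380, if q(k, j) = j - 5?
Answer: 191140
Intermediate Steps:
q(k, j) = -5 + j
(q(-7, 14) + 494)*380 = ((-5 + 14) + 494)*380 = (9 + 494)*380 = 503*380 = 191140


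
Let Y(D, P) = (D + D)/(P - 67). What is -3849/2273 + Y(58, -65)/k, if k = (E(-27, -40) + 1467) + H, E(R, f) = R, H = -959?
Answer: -61161094/36079329 ≈ -1.6952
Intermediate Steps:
k = 481 (k = (-27 + 1467) - 959 = 1440 - 959 = 481)
Y(D, P) = 2*D/(-67 + P) (Y(D, P) = (2*D)/(-67 + P) = 2*D/(-67 + P))
-3849/2273 + Y(58, -65)/k = -3849/2273 + (2*58/(-67 - 65))/481 = -3849*1/2273 + (2*58/(-132))*(1/481) = -3849/2273 + (2*58*(-1/132))*(1/481) = -3849/2273 - 29/33*1/481 = -3849/2273 - 29/15873 = -61161094/36079329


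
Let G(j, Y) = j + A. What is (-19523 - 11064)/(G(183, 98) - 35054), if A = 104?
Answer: 30587/34767 ≈ 0.87977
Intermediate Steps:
G(j, Y) = 104 + j (G(j, Y) = j + 104 = 104 + j)
(-19523 - 11064)/(G(183, 98) - 35054) = (-19523 - 11064)/((104 + 183) - 35054) = -30587/(287 - 35054) = -30587/(-34767) = -30587*(-1/34767) = 30587/34767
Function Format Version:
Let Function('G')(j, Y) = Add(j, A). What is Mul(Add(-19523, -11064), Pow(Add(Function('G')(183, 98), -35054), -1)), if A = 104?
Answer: Rational(30587, 34767) ≈ 0.87977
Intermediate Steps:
Function('G')(j, Y) = Add(104, j) (Function('G')(j, Y) = Add(j, 104) = Add(104, j))
Mul(Add(-19523, -11064), Pow(Add(Function('G')(183, 98), -35054), -1)) = Mul(Add(-19523, -11064), Pow(Add(Add(104, 183), -35054), -1)) = Mul(-30587, Pow(Add(287, -35054), -1)) = Mul(-30587, Pow(-34767, -1)) = Mul(-30587, Rational(-1, 34767)) = Rational(30587, 34767)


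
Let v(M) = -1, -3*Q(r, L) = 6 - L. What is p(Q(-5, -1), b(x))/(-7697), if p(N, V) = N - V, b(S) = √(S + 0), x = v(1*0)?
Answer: 7/23091 + I/7697 ≈ 0.00030315 + 0.00012992*I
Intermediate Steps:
Q(r, L) = -2 + L/3 (Q(r, L) = -(6 - L)/3 = -2 + L/3)
x = -1
b(S) = √S
p(Q(-5, -1), b(x))/(-7697) = ((-2 + (⅓)*(-1)) - √(-1))/(-7697) = ((-2 - ⅓) - I)*(-1/7697) = (-7/3 - I)*(-1/7697) = 7/23091 + I/7697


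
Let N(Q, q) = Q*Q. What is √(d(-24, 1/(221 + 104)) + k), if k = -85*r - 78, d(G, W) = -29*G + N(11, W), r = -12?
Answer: √1759 ≈ 41.940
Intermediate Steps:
N(Q, q) = Q²
d(G, W) = 121 - 29*G (d(G, W) = -29*G + 11² = -29*G + 121 = 121 - 29*G)
k = 942 (k = -85*(-12) - 78 = 1020 - 78 = 942)
√(d(-24, 1/(221 + 104)) + k) = √((121 - 29*(-24)) + 942) = √((121 + 696) + 942) = √(817 + 942) = √1759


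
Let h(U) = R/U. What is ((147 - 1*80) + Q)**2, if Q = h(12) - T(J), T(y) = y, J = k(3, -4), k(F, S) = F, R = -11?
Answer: 573049/144 ≈ 3979.5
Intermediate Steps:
J = 3
h(U) = -11/U
Q = -47/12 (Q = -11/12 - 1*3 = -11*1/12 - 3 = -11/12 - 3 = -47/12 ≈ -3.9167)
((147 - 1*80) + Q)**2 = ((147 - 1*80) - 47/12)**2 = ((147 - 80) - 47/12)**2 = (67 - 47/12)**2 = (757/12)**2 = 573049/144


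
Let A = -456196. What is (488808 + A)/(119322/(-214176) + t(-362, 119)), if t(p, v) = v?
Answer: 1164117952/4227937 ≈ 275.34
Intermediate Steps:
(488808 + A)/(119322/(-214176) + t(-362, 119)) = (488808 - 456196)/(119322/(-214176) + 119) = 32612/(119322*(-1/214176) + 119) = 32612/(-19887/35696 + 119) = 32612/(4227937/35696) = 32612*(35696/4227937) = 1164117952/4227937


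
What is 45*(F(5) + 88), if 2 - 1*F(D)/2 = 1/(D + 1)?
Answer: 4125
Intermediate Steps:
F(D) = 4 - 2/(1 + D) (F(D) = 4 - 2/(D + 1) = 4 - 2/(1 + D))
45*(F(5) + 88) = 45*(2*(1 + 2*5)/(1 + 5) + 88) = 45*(2*(1 + 10)/6 + 88) = 45*(2*(1/6)*11 + 88) = 45*(11/3 + 88) = 45*(275/3) = 4125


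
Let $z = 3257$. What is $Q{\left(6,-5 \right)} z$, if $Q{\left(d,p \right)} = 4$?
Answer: $13028$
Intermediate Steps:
$Q{\left(6,-5 \right)} z = 4 \cdot 3257 = 13028$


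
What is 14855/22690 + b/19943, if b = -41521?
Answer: -129171645/90501334 ≈ -1.4273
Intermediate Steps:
14855/22690 + b/19943 = 14855/22690 - 41521/19943 = 14855*(1/22690) - 41521*1/19943 = 2971/4538 - 41521/19943 = -129171645/90501334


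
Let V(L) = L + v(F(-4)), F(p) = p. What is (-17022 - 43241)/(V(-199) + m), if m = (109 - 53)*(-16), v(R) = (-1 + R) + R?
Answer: 60263/1104 ≈ 54.586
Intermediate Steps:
v(R) = -1 + 2*R
m = -896 (m = 56*(-16) = -896)
V(L) = -9 + L (V(L) = L + (-1 + 2*(-4)) = L + (-1 - 8) = L - 9 = -9 + L)
(-17022 - 43241)/(V(-199) + m) = (-17022 - 43241)/((-9 - 199) - 896) = -60263/(-208 - 896) = -60263/(-1104) = -60263*(-1/1104) = 60263/1104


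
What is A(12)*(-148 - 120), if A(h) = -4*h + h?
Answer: 9648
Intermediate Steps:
A(h) = -3*h
A(12)*(-148 - 120) = (-3*12)*(-148 - 120) = -36*(-268) = 9648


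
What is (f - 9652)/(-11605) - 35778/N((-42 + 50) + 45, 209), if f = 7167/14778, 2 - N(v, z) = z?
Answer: 228348317009/1314823290 ≈ 173.67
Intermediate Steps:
N(v, z) = 2 - z
f = 2389/4926 (f = 7167*(1/14778) = 2389/4926 ≈ 0.48498)
(f - 9652)/(-11605) - 35778/N((-42 + 50) + 45, 209) = (2389/4926 - 9652)/(-11605) - 35778/(2 - 1*209) = -47543363/4926*(-1/11605) - 35778/(2 - 209) = 47543363/57166230 - 35778/(-207) = 47543363/57166230 - 35778*(-1/207) = 47543363/57166230 + 11926/69 = 228348317009/1314823290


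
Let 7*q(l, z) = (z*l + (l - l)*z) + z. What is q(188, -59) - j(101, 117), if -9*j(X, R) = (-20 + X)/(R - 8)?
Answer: -173628/109 ≈ -1592.9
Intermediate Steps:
j(X, R) = -(-20 + X)/(9*(-8 + R)) (j(X, R) = -(-20 + X)/(9*(R - 8)) = -(-20 + X)/(9*(-8 + R)))
q(l, z) = z/7 + l*z/7 (q(l, z) = ((z*l + (l - l)*z) + z)/7 = ((l*z + 0*z) + z)/7 = ((l*z + 0) + z)/7 = (l*z + z)/7 = (z + l*z)/7 = z/7 + l*z/7)
q(188, -59) - j(101, 117) = (⅐)*(-59)*(1 + 188) - (20 - 1*101)/(9*(-8 + 117)) = (⅐)*(-59)*189 - (20 - 101)/(9*109) = -1593 - (-81)/(9*109) = -1593 - 1*(-9/109) = -1593 + 9/109 = -173628/109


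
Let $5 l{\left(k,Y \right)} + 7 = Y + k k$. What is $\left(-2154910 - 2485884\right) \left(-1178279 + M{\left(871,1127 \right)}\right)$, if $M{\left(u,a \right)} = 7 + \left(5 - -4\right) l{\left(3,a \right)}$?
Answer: $\frac{27293433032006}{5} \approx 5.4587 \cdot 10^{12}$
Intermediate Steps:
$l{\left(k,Y \right)} = - \frac{7}{5} + \frac{Y}{5} + \frac{k^{2}}{5}$ ($l{\left(k,Y \right)} = - \frac{7}{5} + \frac{Y + k k}{5} = - \frac{7}{5} + \frac{Y + k^{2}}{5} = - \frac{7}{5} + \left(\frac{Y}{5} + \frac{k^{2}}{5}\right) = - \frac{7}{5} + \frac{Y}{5} + \frac{k^{2}}{5}$)
$M{\left(u,a \right)} = \frac{53}{5} + \frac{9 a}{5}$ ($M{\left(u,a \right)} = 7 + \left(5 - -4\right) \left(- \frac{7}{5} + \frac{a}{5} + \frac{3^{2}}{5}\right) = 7 + \left(5 + 4\right) \left(- \frac{7}{5} + \frac{a}{5} + \frac{1}{5} \cdot 9\right) = 7 + 9 \left(- \frac{7}{5} + \frac{a}{5} + \frac{9}{5}\right) = 7 + 9 \left(\frac{2}{5} + \frac{a}{5}\right) = 7 + \left(\frac{18}{5} + \frac{9 a}{5}\right) = \frac{53}{5} + \frac{9 a}{5}$)
$\left(-2154910 - 2485884\right) \left(-1178279 + M{\left(871,1127 \right)}\right) = \left(-2154910 - 2485884\right) \left(-1178279 + \left(\frac{53}{5} + \frac{9}{5} \cdot 1127\right)\right) = - 4640794 \left(-1178279 + \left(\frac{53}{5} + \frac{10143}{5}\right)\right) = - 4640794 \left(-1178279 + \frac{10196}{5}\right) = \left(-4640794\right) \left(- \frac{5881199}{5}\right) = \frac{27293433032006}{5}$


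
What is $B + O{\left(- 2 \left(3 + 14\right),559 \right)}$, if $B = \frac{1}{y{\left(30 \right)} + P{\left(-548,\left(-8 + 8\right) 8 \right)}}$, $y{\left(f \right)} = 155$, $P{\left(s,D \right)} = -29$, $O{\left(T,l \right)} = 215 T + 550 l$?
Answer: $\frac{37817641}{126} \approx 3.0014 \cdot 10^{5}$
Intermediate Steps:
$B = \frac{1}{126}$ ($B = \frac{1}{155 - 29} = \frac{1}{126} \approx 0.0079365$)
$B + O{\left(- 2 \left(3 + 14\right),559 \right)} = \frac{1}{126} + \left(215 \left(- 2 \left(3 + 14\right)\right) + 550 \cdot 559\right) = \frac{1}{126} + \left(215 \left(\left(-2\right) 17\right) + 307450\right) = \frac{1}{126} + \left(215 \left(-34\right) + 307450\right) = \frac{1}{126} + \left(-7310 + 307450\right) = \frac{1}{126} + 300140 = \frac{37817641}{126}$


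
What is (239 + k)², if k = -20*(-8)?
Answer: 159201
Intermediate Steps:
k = 160
(239 + k)² = (239 + 160)² = 399² = 159201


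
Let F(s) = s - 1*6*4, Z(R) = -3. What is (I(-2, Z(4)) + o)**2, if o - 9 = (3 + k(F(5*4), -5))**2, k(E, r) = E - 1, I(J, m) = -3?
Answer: 100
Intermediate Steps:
F(s) = -24 + s (F(s) = s - 6*4 = s - 24 = -24 + s)
k(E, r) = -1 + E
o = 13 (o = 9 + (3 + (-1 + (-24 + 5*4)))**2 = 9 + (3 + (-1 + (-24 + 20)))**2 = 9 + (3 + (-1 - 4))**2 = 9 + (3 - 5)**2 = 9 + (-2)**2 = 9 + 4 = 13)
(I(-2, Z(4)) + o)**2 = (-3 + 13)**2 = 10**2 = 100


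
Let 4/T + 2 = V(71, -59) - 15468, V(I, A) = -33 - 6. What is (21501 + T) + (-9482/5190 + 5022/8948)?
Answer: 3871241144133949/180059955270 ≈ 21500.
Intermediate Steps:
V(I, A) = -39
T = -4/15509 (T = 4/(-2 + (-39 - 15468)) = 4/(-2 - 15507) = 4/(-15509) = 4*(-1/15509) = -4/15509 ≈ -0.00025791)
(21501 + T) + (-9482/5190 + 5022/8948) = (21501 - 4/15509) + (-9482/5190 + 5022/8948) = 333459005/15509 + (-9482*1/5190 + 5022*(1/8948)) = 333459005/15509 + (-4741/2595 + 2511/4474) = 333459005/15509 - 14695189/11610030 = 3871241144133949/180059955270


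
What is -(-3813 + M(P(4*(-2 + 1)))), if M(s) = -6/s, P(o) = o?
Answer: 7623/2 ≈ 3811.5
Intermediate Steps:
-(-3813 + M(P(4*(-2 + 1)))) = -(-3813 - 6*1/(4*(-2 + 1))) = -(-3813 - 6/(4*(-1))) = -(-3813 - 6/(-4)) = -(-3813 - 6*(-¼)) = -(-3813 + 3/2) = -1*(-7623/2) = 7623/2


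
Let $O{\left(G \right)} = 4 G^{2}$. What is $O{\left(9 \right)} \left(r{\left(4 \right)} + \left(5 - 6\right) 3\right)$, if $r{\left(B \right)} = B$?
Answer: $324$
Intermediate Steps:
$O{\left(9 \right)} \left(r{\left(4 \right)} + \left(5 - 6\right) 3\right) = 4 \cdot 9^{2} \left(4 + \left(5 - 6\right) 3\right) = 4 \cdot 81 \left(4 - 3\right) = 324 \left(4 - 3\right) = 324 \cdot 1 = 324$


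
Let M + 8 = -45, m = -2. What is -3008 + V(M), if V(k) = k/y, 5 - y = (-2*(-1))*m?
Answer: -27125/9 ≈ -3013.9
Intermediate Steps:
M = -53 (M = -8 - 45 = -53)
y = 9 (y = 5 - (-2*(-1))*(-2) = 5 - 2*(-2) = 5 - 1*(-4) = 5 + 4 = 9)
V(k) = k/9
-3008 + V(M) = -3008 + (⅑)*(-53) = -3008 - 53/9 = -27125/9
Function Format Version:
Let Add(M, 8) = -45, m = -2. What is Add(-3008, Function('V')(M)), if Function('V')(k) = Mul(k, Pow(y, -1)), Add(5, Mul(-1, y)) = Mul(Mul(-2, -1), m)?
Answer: Rational(-27125, 9) ≈ -3013.9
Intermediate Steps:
M = -53 (M = Add(-8, -45) = -53)
y = 9 (y = Add(5, Mul(-1, Mul(Mul(-2, -1), -2))) = Add(5, Mul(-1, Mul(2, -2))) = Add(5, Mul(-1, -4)) = Add(5, 4) = 9)
Function('V')(k) = Mul(Rational(1, 9), k) (Function('V')(k) = Mul(k, Pow(9, -1)) = Mul(k, Rational(1, 9)) = Mul(Rational(1, 9), k))
Add(-3008, Function('V')(M)) = Add(-3008, Mul(Rational(1, 9), -53)) = Add(-3008, Rational(-53, 9)) = Rational(-27125, 9)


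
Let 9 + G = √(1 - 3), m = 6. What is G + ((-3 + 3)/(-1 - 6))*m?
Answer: -9 + I*√2 ≈ -9.0 + 1.4142*I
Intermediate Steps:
G = -9 + I*√2 (G = -9 + √(1 - 3) = -9 + √(-2) = -9 + I*√2 ≈ -9.0 + 1.4142*I)
G + ((-3 + 3)/(-1 - 6))*m = (-9 + I*√2) + ((-3 + 3)/(-1 - 6))*6 = (-9 + I*√2) + (0/(-7))*6 = (-9 + I*√2) + (0*(-⅐))*6 = (-9 + I*√2) + 0*6 = (-9 + I*√2) + 0 = -9 + I*√2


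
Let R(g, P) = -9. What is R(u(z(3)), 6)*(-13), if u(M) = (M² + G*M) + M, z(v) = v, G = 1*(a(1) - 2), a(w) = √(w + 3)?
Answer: 117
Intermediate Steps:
a(w) = √(3 + w)
G = 0 (G = 1*(√(3 + 1) - 2) = 1*(√4 - 2) = 1*(2 - 2) = 1*0 = 0)
u(M) = M + M² (u(M) = (M² + 0*M) + M = (M² + 0) + M = M² + M = M + M²)
R(u(z(3)), 6)*(-13) = -9*(-13) = 117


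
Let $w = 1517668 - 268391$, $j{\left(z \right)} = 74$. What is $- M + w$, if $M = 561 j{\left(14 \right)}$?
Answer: $1207763$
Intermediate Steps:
$M = 41514$ ($M = 561 \cdot 74 = 41514$)
$w = 1249277$
$- M + w = \left(-1\right) 41514 + 1249277 = -41514 + 1249277 = 1207763$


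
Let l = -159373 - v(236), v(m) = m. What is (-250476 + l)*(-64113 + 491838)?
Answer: -175403606625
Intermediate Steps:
l = -159609 (l = -159373 - 1*236 = -159373 - 236 = -159609)
(-250476 + l)*(-64113 + 491838) = (-250476 - 159609)*(-64113 + 491838) = -410085*427725 = -175403606625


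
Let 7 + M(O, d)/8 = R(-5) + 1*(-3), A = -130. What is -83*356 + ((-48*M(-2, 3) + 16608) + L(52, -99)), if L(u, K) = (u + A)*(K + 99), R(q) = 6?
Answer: -11404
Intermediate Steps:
M(O, d) = -32 (M(O, d) = -56 + 8*(6 + 1*(-3)) = -56 + 8*(6 - 3) = -56 + 8*3 = -56 + 24 = -32)
L(u, K) = (-130 + u)*(99 + K) (L(u, K) = (u - 130)*(K + 99) = (-130 + u)*(99 + K))
-83*356 + ((-48*M(-2, 3) + 16608) + L(52, -99)) = -83*356 + ((-48*(-32) + 16608) + (-12870 - 130*(-99) + 99*52 - 99*52)) = -29548 + ((1536 + 16608) + (-12870 + 12870 + 5148 - 5148)) = -29548 + (18144 + 0) = -29548 + 18144 = -11404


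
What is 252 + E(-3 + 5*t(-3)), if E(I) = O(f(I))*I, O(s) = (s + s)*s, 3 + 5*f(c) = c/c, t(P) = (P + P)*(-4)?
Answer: 7236/25 ≈ 289.44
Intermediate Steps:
t(P) = -8*P (t(P) = (2*P)*(-4) = -8*P)
f(c) = -⅖ (f(c) = -⅗ + (c/c)/5 = -⅗ + (⅕)*1 = -⅗ + ⅕ = -⅖)
O(s) = 2*s² (O(s) = (2*s)*s = 2*s²)
E(I) = 8*I/25 (E(I) = (2*(-⅖)²)*I = (2*(4/25))*I = 8*I/25)
252 + E(-3 + 5*t(-3)) = 252 + 8*(-3 + 5*(-8*(-3)))/25 = 252 + 8*(-3 + 5*24)/25 = 252 + 8*(-3 + 120)/25 = 252 + (8/25)*117 = 252 + 936/25 = 7236/25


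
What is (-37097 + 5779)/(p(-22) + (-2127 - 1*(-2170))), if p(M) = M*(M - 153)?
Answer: -31318/3893 ≈ -8.0447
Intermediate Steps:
p(M) = M*(-153 + M)
(-37097 + 5779)/(p(-22) + (-2127 - 1*(-2170))) = (-37097 + 5779)/(-22*(-153 - 22) + (-2127 - 1*(-2170))) = -31318/(-22*(-175) + (-2127 + 2170)) = -31318/(3850 + 43) = -31318/3893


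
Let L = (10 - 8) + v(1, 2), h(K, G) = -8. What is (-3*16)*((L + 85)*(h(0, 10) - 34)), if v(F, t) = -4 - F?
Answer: 165312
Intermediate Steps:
L = -3 (L = (10 - 8) + (-4 - 1*1) = 2 + (-4 - 1) = 2 - 5 = -3)
(-3*16)*((L + 85)*(h(0, 10) - 34)) = (-3*16)*((-3 + 85)*(-8 - 34)) = -3936*(-42) = -48*(-3444) = 165312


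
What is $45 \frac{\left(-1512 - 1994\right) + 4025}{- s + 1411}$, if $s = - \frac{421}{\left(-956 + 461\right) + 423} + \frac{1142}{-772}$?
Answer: $\frac{324541080}{19546559} \approx 16.603$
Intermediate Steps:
$s = \frac{60697}{13896}$ ($s = - \frac{421}{-495 + 423} + 1142 \left(- \frac{1}{772}\right) = - \frac{421}{-72} - \frac{571}{386} = \left(-421\right) \left(- \frac{1}{72}\right) - \frac{571}{386} = \frac{421}{72} - \frac{571}{386} = \frac{60697}{13896} \approx 4.368$)
$45 \frac{\left(-1512 - 1994\right) + 4025}{- s + 1411} = 45 \frac{\left(-1512 - 1994\right) + 4025}{\left(-1\right) \frac{60697}{13896} + 1411} = 45 \frac{\left(-1512 - 1994\right) + 4025}{- \frac{60697}{13896} + 1411} = 45 \frac{-3506 + 4025}{\frac{19546559}{13896}} = 45 \cdot 519 \cdot \frac{13896}{19546559} = 45 \cdot \frac{7212024}{19546559} = \frac{324541080}{19546559}$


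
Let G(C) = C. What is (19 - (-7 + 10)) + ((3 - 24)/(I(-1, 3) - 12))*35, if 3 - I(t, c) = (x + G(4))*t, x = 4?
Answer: 751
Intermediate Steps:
I(t, c) = 3 - 8*t (I(t, c) = 3 - (4 + 4)*t = 3 - 8*t)
(19 - (-7 + 10)) + ((3 - 24)/(I(-1, 3) - 12))*35 = (19 - (-7 + 10)) + ((3 - 24)/((3 - 8*(-1)) - 12))*35 = (19 - 1*3) - 21/((3 + 8) - 12)*35 = (19 - 3) - 21/(11 - 12)*35 = 16 - 21/(-1)*35 = 16 - 21*(-1)*35 = 16 + 21*35 = 16 + 735 = 751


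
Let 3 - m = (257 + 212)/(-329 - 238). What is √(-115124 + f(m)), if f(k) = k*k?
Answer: 4*I*√47202029/81 ≈ 339.28*I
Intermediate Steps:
m = 310/81 (m = 3 - (257 + 212)/(-329 - 238) = 3 - 469/(-567) = 3 - 469*(-1)/567 = 3 - 1*(-67/81) = 3 + 67/81 = 310/81 ≈ 3.8272)
f(k) = k²
√(-115124 + f(m)) = √(-115124 + (310/81)²) = √(-115124 + 96100/6561) = √(-755232464/6561) = 4*I*√47202029/81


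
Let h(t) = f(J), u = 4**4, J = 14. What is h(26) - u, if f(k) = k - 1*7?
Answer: -249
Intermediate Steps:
u = 256
f(k) = -7 + k (f(k) = k - 7 = -7 + k)
h(t) = 7 (h(t) = -7 + 14 = 7)
h(26) - u = 7 - 1*256 = 7 - 256 = -249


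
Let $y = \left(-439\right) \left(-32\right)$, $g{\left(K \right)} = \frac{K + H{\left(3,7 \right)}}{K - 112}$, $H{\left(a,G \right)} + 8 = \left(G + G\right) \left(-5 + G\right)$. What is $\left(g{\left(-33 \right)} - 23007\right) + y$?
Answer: $- \frac{1299042}{145} \approx -8958.9$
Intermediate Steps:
$H{\left(a,G \right)} = -8 + 2 G \left(-5 + G\right)$ ($H{\left(a,G \right)} = -8 + \left(G + G\right) \left(-5 + G\right) = -8 + 2 G \left(-5 + G\right)$)
$g{\left(K \right)} = \frac{20 + K}{-112 + K}$ ($g{\left(K \right)} = \frac{K - \left(78 - 98\right)}{K - 112} = \frac{K - -20}{-112 + K} = \frac{K + 20}{-112 + K} = \frac{20 + K}{-112 + K}$)
$y = 14048$
$\left(g{\left(-33 \right)} - 23007\right) + y = \left(\frac{20 - 33}{-112 - 33} - 23007\right) + 14048 = \left(\frac{1}{-145} \left(-13\right) - 23007\right) + 14048 = \left(\left(- \frac{1}{145}\right) \left(-13\right) - 23007\right) + 14048 = \left(\frac{13}{145} - 23007\right) + 14048 = - \frac{3336002}{145} + 14048 = - \frac{1299042}{145}$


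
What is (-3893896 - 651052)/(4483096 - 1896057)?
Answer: -4544948/2587039 ≈ -1.7568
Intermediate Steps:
(-3893896 - 651052)/(4483096 - 1896057) = -4544948/2587039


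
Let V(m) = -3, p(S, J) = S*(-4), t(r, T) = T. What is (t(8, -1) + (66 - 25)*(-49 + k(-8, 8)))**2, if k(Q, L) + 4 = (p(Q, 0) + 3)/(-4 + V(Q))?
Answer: 5659641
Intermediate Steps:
p(S, J) = -4*S
k(Q, L) = -31/7 + 4*Q/7 (k(Q, L) = -4 + (-4*Q + 3)/(-4 - 3) = -4 + (3 - 4*Q)/(-7) = -4 + (3 - 4*Q)*(-1/7) = -4 + (-3/7 + 4*Q/7) = -31/7 + 4*Q/7)
(t(8, -1) + (66 - 25)*(-49 + k(-8, 8)))**2 = (-1 + (66 - 25)*(-49 + (-31/7 + (4/7)*(-8))))**2 = (-1 + 41*(-49 + (-31/7 - 32/7)))**2 = (-1 + 41*(-49 - 9))**2 = (-1 + 41*(-58))**2 = (-1 - 2378)**2 = (-2379)**2 = 5659641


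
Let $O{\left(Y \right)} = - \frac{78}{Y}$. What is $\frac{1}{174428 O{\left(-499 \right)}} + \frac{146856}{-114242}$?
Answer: $- \frac{998987632973}{777153139464} \approx -1.2854$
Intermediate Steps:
$\frac{1}{174428 O{\left(-499 \right)}} + \frac{146856}{-114242} = \frac{1}{174428 \left(- \frac{78}{-499}\right)} + \frac{146856}{-114242} = \frac{1}{174428 \left(\left(-78\right) \left(- \frac{1}{499}\right)\right)} + 146856 \left(- \frac{1}{114242}\right) = \frac{1}{174428 \cdot \frac{78}{499}} - \frac{73428}{57121} = \frac{1}{174428} \cdot \frac{499}{78} - \frac{73428}{57121} = \frac{499}{13605384} - \frac{73428}{57121} = - \frac{998987632973}{777153139464}$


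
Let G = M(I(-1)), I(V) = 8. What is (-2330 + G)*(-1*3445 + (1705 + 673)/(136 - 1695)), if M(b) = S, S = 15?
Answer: 12438802895/1559 ≈ 7.9787e+6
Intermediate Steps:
M(b) = 15
G = 15
(-2330 + G)*(-1*3445 + (1705 + 673)/(136 - 1695)) = (-2330 + 15)*(-1*3445 + (1705 + 673)/(136 - 1695)) = -2315*(-3445 + 2378/(-1559)) = -2315*(-3445 + 2378*(-1/1559)) = -2315*(-3445 - 2378/1559) = -2315*(-5373133/1559) = 12438802895/1559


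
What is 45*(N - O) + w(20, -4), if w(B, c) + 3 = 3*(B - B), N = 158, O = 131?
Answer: 1212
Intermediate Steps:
w(B, c) = -3 (w(B, c) = -3 + 3*(B - B) = -3 + 3*0 = -3 + 0 = -3)
45*(N - O) + w(20, -4) = 45*(158 - 1*131) - 3 = 45*(158 - 131) - 3 = 45*27 - 3 = 1215 - 3 = 1212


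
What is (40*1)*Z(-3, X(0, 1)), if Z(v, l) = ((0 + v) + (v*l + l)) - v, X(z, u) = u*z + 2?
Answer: -160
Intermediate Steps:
X(z, u) = 2 + u*z
Z(v, l) = l + l*v (Z(v, l) = (v + (l*v + l)) - v = (v + (l + l*v)) - v = (l + v + l*v) - v = l + l*v)
(40*1)*Z(-3, X(0, 1)) = (40*1)*((2 + 1*0)*(1 - 3)) = 40*((2 + 0)*(-2)) = 40*(2*(-2)) = 40*(-4) = -160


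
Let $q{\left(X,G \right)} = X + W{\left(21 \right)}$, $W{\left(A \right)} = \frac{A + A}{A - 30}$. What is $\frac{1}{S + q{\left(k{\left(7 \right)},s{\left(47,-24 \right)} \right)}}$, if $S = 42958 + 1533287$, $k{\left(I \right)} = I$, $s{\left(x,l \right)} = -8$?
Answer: $\frac{3}{4728742} \approx 6.3442 \cdot 10^{-7}$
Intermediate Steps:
$W{\left(A \right)} = \frac{2 A}{-30 + A}$
$S = 1576245$
$q{\left(X,G \right)} = - \frac{14}{3} + X$ ($q{\left(X,G \right)} = X + 2 \cdot 21 \frac{1}{-30 + 21} = X + 2 \cdot 21 \frac{1}{-9} = X + 2 \cdot 21 \left(- \frac{1}{9}\right) = X - \frac{14}{3} = - \frac{14}{3} + X$)
$\frac{1}{S + q{\left(k{\left(7 \right)},s{\left(47,-24 \right)} \right)}} = \frac{1}{1576245 + \left(- \frac{14}{3} + 7\right)} = \frac{1}{1576245 + \frac{7}{3}} = \frac{1}{\frac{4728742}{3}} = \frac{3}{4728742}$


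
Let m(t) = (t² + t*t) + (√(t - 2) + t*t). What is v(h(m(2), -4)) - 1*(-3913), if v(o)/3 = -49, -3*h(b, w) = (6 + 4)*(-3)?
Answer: 3766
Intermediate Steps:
m(t) = √(-2 + t) + 3*t² (m(t) = (t² + t²) + (√(-2 + t) + t²) = 2*t² + (t² + √(-2 + t)) = √(-2 + t) + 3*t²)
h(b, w) = 10 (h(b, w) = -(6 + 4)*(-3)/3 = -10*(-3)/3 = -⅓*(-30) = 10)
v(o) = -147 (v(o) = 3*(-49) = -147)
v(h(m(2), -4)) - 1*(-3913) = -147 - 1*(-3913) = -147 + 3913 = 3766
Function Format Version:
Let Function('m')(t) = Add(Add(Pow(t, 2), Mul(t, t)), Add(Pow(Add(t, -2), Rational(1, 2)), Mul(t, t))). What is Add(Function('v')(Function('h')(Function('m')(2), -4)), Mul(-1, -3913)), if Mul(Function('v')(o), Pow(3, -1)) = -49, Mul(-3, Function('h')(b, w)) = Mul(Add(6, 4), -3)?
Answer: 3766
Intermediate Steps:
Function('m')(t) = Add(Pow(Add(-2, t), Rational(1, 2)), Mul(3, Pow(t, 2))) (Function('m')(t) = Add(Add(Pow(t, 2), Pow(t, 2)), Add(Pow(Add(-2, t), Rational(1, 2)), Pow(t, 2))) = Add(Mul(2, Pow(t, 2)), Add(Pow(t, 2), Pow(Add(-2, t), Rational(1, 2)))) = Add(Pow(Add(-2, t), Rational(1, 2)), Mul(3, Pow(t, 2))))
Function('h')(b, w) = 10 (Function('h')(b, w) = Mul(Rational(-1, 3), Mul(Add(6, 4), -3)) = Mul(Rational(-1, 3), Mul(10, -3)) = Mul(Rational(-1, 3), -30) = 10)
Function('v')(o) = -147 (Function('v')(o) = Mul(3, -49) = -147)
Add(Function('v')(Function('h')(Function('m')(2), -4)), Mul(-1, -3913)) = Add(-147, Mul(-1, -3913)) = Add(-147, 3913) = 3766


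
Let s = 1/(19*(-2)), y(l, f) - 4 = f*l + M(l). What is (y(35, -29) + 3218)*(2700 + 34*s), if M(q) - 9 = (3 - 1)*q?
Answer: 117232938/19 ≈ 6.1702e+6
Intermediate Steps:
M(q) = 9 + 2*q (M(q) = 9 + (3 - 1)*q = 9 + 2*q)
y(l, f) = 13 + 2*l + f*l (y(l, f) = 4 + (f*l + (9 + 2*l)) = 4 + (9 + 2*l + f*l) = 13 + 2*l + f*l)
s = -1/38 (s = 1/(-38) = -1/38 ≈ -0.026316)
(y(35, -29) + 3218)*(2700 + 34*s) = ((13 + 2*35 - 29*35) + 3218)*(2700 + 34*(-1/38)) = ((13 + 70 - 1015) + 3218)*(2700 - 17/19) = (-932 + 3218)*(51283/19) = 2286*(51283/19) = 117232938/19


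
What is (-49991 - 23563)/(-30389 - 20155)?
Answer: 943/648 ≈ 1.4552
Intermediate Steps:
(-49991 - 23563)/(-30389 - 20155) = -73554/(-50544) = -73554*(-1/50544) = 943/648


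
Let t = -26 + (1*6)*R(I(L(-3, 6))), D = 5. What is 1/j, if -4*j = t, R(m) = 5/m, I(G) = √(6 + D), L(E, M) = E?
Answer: 143/817 + 15*√11/817 ≈ 0.23592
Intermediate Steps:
I(G) = √11 (I(G) = √(6 + 5) = √11)
t = -26 + 30*√11/11 (t = -26 + (1*6)*(5/(√11)) = -26 + 6*(5*(√11/11)) = -26 + 6*(5*√11/11) = -26 + 30*√11/11 ≈ -16.955)
j = 13/2 - 15*√11/22 (j = -(-26 + 30*√11/11)/4 = 13/2 - 15*√11/22 ≈ 4.2387)
1/j = 1/(13/2 - 15*√11/22)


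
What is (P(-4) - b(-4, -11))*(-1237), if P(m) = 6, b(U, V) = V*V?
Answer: 142255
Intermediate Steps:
b(U, V) = V**2
(P(-4) - b(-4, -11))*(-1237) = (6 - 1*(-11)**2)*(-1237) = (6 - 1*121)*(-1237) = (6 - 121)*(-1237) = -115*(-1237) = 142255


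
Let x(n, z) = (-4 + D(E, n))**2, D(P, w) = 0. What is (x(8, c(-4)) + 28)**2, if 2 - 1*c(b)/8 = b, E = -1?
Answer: 1936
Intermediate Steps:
c(b) = 16 - 8*b
x(n, z) = 16 (x(n, z) = (-4 + 0)**2 = (-4)**2 = 16)
(x(8, c(-4)) + 28)**2 = (16 + 28)**2 = 44**2 = 1936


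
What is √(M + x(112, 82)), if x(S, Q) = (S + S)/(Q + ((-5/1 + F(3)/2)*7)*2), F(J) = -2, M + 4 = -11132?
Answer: 4*I*√703 ≈ 106.06*I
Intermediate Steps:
M = -11136 (M = -4 - 11132 = -11136)
x(S, Q) = 2*S/(-84 + Q) (x(S, Q) = (S + S)/(Q + ((-5/1 - 2/2)*7)*2) = (2*S)/(Q + ((-5*1 - 2*½)*7)*2) = (2*S)/(Q + ((-5 - 1)*7)*2) = (2*S)/(Q - 6*7*2) = (2*S)/(Q - 42*2) = (2*S)/(Q - 84) = (2*S)/(-84 + Q) = 2*S/(-84 + Q))
√(M + x(112, 82)) = √(-11136 + 2*112/(-84 + 82)) = √(-11136 + 2*112/(-2)) = √(-11136 + 2*112*(-½)) = √(-11136 - 112) = √(-11248) = 4*I*√703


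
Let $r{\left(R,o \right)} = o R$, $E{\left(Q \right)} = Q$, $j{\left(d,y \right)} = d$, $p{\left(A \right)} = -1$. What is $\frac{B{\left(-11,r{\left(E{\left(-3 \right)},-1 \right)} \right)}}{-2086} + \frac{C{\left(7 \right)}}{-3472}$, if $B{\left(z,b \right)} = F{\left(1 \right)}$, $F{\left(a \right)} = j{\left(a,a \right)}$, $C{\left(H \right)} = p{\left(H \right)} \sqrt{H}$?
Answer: $- \frac{1}{2086} + \frac{\sqrt{7}}{3472} \approx 0.00028264$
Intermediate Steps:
$r{\left(R,o \right)} = R o$
$C{\left(H \right)} = - \sqrt{H}$
$F{\left(a \right)} = a$
$B{\left(z,b \right)} = 1$
$\frac{B{\left(-11,r{\left(E{\left(-3 \right)},-1 \right)} \right)}}{-2086} + \frac{C{\left(7 \right)}}{-3472} = 1 \frac{1}{-2086} + \frac{\left(-1\right) \sqrt{7}}{-3472} = 1 \left(- \frac{1}{2086}\right) + - \sqrt{7} \left(- \frac{1}{3472}\right) = - \frac{1}{2086} + \frac{\sqrt{7}}{3472}$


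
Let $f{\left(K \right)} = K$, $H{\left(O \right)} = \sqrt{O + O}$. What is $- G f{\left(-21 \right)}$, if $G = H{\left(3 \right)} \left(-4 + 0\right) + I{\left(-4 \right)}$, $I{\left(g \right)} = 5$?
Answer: $105 - 84 \sqrt{6} \approx -100.76$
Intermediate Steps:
$H{\left(O \right)} = \sqrt{2} \sqrt{O}$ ($H{\left(O \right)} = \sqrt{2 O} = \sqrt{2} \sqrt{O}$)
$G = 5 - 4 \sqrt{6}$ ($G = \sqrt{2} \sqrt{3} \left(-4 + 0\right) + 5 = \sqrt{6} \left(-4\right) + 5 = - 4 \sqrt{6} + 5 = 5 - 4 \sqrt{6} \approx -4.798$)
$- G f{\left(-21 \right)} = - \left(5 - 4 \sqrt{6}\right) \left(-21\right) = - (-105 + 84 \sqrt{6}) = 105 - 84 \sqrt{6}$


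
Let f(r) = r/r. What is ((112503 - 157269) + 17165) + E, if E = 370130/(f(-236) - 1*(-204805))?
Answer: -2826240138/102403 ≈ -27599.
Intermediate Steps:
f(r) = 1
E = 185065/102403 (E = 370130/(1 - 1*(-204805)) = 370130/(1 + 204805) = 370130/204806 = 370130*(1/204806) = 185065/102403 ≈ 1.8072)
((112503 - 157269) + 17165) + E = ((112503 - 157269) + 17165) + 185065/102403 = (-44766 + 17165) + 185065/102403 = -27601 + 185065/102403 = -2826240138/102403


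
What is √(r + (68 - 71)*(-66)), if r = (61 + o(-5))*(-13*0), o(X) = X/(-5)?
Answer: 3*√22 ≈ 14.071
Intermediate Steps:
o(X) = -X/5 (o(X) = X*(-⅕) = -X/5)
r = 0 (r = (61 - ⅕*(-5))*(-13*0) = (61 + 1)*0 = 62*0 = 0)
√(r + (68 - 71)*(-66)) = √(0 + (68 - 71)*(-66)) = √(0 - 3*(-66)) = √(0 + 198) = √198 = 3*√22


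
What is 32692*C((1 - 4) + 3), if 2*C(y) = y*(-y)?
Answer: 0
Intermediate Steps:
C(y) = -y²/2 (C(y) = (y*(-y))/2 = (-y²)/2 = -y²/2)
32692*C((1 - 4) + 3) = 32692*(-((1 - 4) + 3)²/2) = 32692*(-(-3 + 3)²/2) = 32692*(-½*0²) = 32692*(-½*0) = 32692*0 = 0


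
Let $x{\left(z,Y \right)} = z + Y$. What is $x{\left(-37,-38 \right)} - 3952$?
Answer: $-4027$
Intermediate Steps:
$x{\left(z,Y \right)} = Y + z$
$x{\left(-37,-38 \right)} - 3952 = \left(-38 - 37\right) - 3952 = -75 - 3952 = -4027$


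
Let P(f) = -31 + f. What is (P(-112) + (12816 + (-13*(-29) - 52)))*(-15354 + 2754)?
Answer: -163774800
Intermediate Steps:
(P(-112) + (12816 + (-13*(-29) - 52)))*(-15354 + 2754) = ((-31 - 112) + (12816 + (-13*(-29) - 52)))*(-15354 + 2754) = (-143 + (12816 + (377 - 52)))*(-12600) = (-143 + (12816 + 325))*(-12600) = (-143 + 13141)*(-12600) = 12998*(-12600) = -163774800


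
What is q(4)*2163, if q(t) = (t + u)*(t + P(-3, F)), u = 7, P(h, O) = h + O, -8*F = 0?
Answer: 23793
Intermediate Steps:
F = 0 (F = -⅛*0 = 0)
P(h, O) = O + h
q(t) = (-3 + t)*(7 + t) (q(t) = (t + 7)*(t + (0 - 3)) = (7 + t)*(t - 3) = (7 + t)*(-3 + t) = (-3 + t)*(7 + t))
q(4)*2163 = (-21 + 4² + 4*4)*2163 = (-21 + 16 + 16)*2163 = 11*2163 = 23793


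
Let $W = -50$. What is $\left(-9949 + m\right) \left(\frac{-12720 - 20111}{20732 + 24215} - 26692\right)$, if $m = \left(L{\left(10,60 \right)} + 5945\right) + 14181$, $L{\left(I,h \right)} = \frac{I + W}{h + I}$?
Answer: $- \frac{85464772171425}{314629} \approx -2.7164 \cdot 10^{8}$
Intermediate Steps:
$L{\left(I,h \right)} = \frac{-50 + I}{I + h}$ ($L{\left(I,h \right)} = \frac{I - 50}{h + I} = \frac{-50 + I}{I + h}$)
$m = \frac{140878}{7}$ ($m = \left(\frac{-50 + 10}{10 + 60} + 5945\right) + 14181 = \left(\frac{1}{70} \left(-40\right) + 5945\right) + 14181 = \left(- \frac{4}{7} + 5945\right) + 14181 = \frac{41611}{7} + 14181 = \frac{140878}{7} \approx 20125.0$)
$\left(-9949 + m\right) \left(\frac{-12720 - 20111}{20732 + 24215} - 26692\right) = \left(-9949 + \frac{140878}{7}\right) \left(\frac{-12720 - 20111}{20732 + 24215} - 26692\right) = \frac{71235 \left(- \frac{32831}{44947} - 26692\right)}{7} = \frac{71235}{7} \left(- \frac{1199758155}{44947}\right) = - \frac{85464772171425}{314629}$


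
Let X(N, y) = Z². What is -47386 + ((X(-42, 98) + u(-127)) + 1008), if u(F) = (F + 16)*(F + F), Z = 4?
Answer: -18168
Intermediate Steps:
u(F) = 2*F*(16 + F) (u(F) = (16 + F)*(2*F) = 2*F*(16 + F))
X(N, y) = 16 (X(N, y) = 4² = 16)
-47386 + ((X(-42, 98) + u(-127)) + 1008) = -47386 + ((16 + 2*(-127)*(16 - 127)) + 1008) = -47386 + ((16 + 2*(-127)*(-111)) + 1008) = -47386 + ((16 + 28194) + 1008) = -47386 + (28210 + 1008) = -47386 + 29218 = -18168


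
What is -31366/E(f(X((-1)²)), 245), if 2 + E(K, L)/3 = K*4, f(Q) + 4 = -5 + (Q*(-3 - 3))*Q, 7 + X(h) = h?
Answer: 15683/1353 ≈ 11.591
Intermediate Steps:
X(h) = -7 + h
f(Q) = -9 - 6*Q² (f(Q) = -4 + (-5 + (Q*(-3 - 3))*Q) = -4 + (-5 + (Q*(-6))*Q) = -4 + (-5 + (-6*Q)*Q) = -4 + (-5 - 6*Q²) = -9 - 6*Q²)
E(K, L) = -6 + 12*K (E(K, L) = -6 + 3*(K*4) = -6 + 3*(4*K) = -6 + 12*K)
-31366/E(f(X((-1)²)), 245) = -31366/(-6 + 12*(-9 - 6*(-7 + (-1)²)²)) = -31366/(-6 + 12*(-9 - 6*(-7 + 1)²)) = -31366/(-6 + 12*(-9 - 6*(-6)²)) = -31366/(-6 + 12*(-9 - 6*36)) = -31366/(-6 + 12*(-9 - 216)) = -31366/(-6 + 12*(-225)) = -31366/(-6 - 2700) = -31366/(-2706) = -31366*(-1/2706) = 15683/1353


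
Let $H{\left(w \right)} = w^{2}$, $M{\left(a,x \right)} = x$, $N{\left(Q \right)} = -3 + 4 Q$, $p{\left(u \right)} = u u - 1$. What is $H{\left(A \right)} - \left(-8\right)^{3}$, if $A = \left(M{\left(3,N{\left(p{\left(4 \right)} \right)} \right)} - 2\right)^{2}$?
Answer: $9151137$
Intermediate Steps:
$p{\left(u \right)} = -1 + u^{2}$ ($p{\left(u \right)} = u^{2} - 1 = -1 + u^{2}$)
$A = 3025$ ($A = \left(\left(-3 + 4 \left(-1 + 4^{2}\right)\right) - 2\right)^{2} = \left(\left(-3 + 4 \left(-1 + 16\right)\right) - 2\right)^{2} = \left(\left(-3 + 4 \cdot 15\right) - 2\right)^{2} = \left(\left(-3 + 60\right) - 2\right)^{2} = \left(57 - 2\right)^{2} = 55^{2} = 3025$)
$H{\left(A \right)} - \left(-8\right)^{3} = 3025^{2} - \left(-8\right)^{3} = 9150625 - -512 = 9150625 + 512 = 9151137$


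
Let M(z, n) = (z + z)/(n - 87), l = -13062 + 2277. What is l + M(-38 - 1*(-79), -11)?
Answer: -528506/49 ≈ -10786.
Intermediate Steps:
l = -10785
M(z, n) = 2*z/(-87 + n) (M(z, n) = (2*z)/(-87 + n) = 2*z/(-87 + n))
l + M(-38 - 1*(-79), -11) = -10785 + 2*(-38 - 1*(-79))/(-87 - 11) = -10785 + 2*(-38 + 79)/(-98) = -10785 + 2*41*(-1/98) = -10785 - 41/49 = -528506/49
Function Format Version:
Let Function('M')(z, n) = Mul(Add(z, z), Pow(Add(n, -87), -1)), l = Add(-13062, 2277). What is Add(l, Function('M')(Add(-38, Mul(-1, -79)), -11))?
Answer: Rational(-528506, 49) ≈ -10786.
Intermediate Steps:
l = -10785
Function('M')(z, n) = Mul(2, z, Pow(Add(-87, n), -1)) (Function('M')(z, n) = Mul(Mul(2, z), Pow(Add(-87, n), -1)) = Mul(2, z, Pow(Add(-87, n), -1)))
Add(l, Function('M')(Add(-38, Mul(-1, -79)), -11)) = Add(-10785, Mul(2, Add(-38, Mul(-1, -79)), Pow(Add(-87, -11), -1))) = Add(-10785, Mul(2, Add(-38, 79), Pow(-98, -1))) = Add(-10785, Mul(2, 41, Rational(-1, 98))) = Add(-10785, Rational(-41, 49)) = Rational(-528506, 49)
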